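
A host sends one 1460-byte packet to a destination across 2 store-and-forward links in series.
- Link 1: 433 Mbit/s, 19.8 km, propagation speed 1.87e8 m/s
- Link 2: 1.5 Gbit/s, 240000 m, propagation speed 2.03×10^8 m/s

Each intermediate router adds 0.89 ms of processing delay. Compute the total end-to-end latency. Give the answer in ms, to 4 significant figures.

L = 1460 × 8 = 11680 bits.
Transmission delays (L/R per hop): 0.0269746, 0.00778667 ms; sum = 0.0347613 ms.
Propagation delays (d/s per hop): 0.105882, 1.18227 ms; sum = 1.28815 ms.
Processing at 1 router(s): 1 × 0.89 ms = 0.89 ms.
End-to-end = 2.213 ms.

2.213 ms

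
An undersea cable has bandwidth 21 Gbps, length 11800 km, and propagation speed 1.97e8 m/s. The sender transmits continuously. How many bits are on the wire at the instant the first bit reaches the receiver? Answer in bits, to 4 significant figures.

Propagation delay = 11800000 / 197000000 = 0.0598985 s.
BDP = R × t_prop = 21000000000 × 0.0598985 = 1257870000 bits.

1258000000 bits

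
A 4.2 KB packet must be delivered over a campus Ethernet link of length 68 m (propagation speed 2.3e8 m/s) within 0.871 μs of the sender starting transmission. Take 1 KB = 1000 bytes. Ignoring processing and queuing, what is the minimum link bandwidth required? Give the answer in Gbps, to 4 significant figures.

58.40 Gbps

L = 33600 bits.
Propagation delay = 68 / 2.3e+08 = 0.295652 μs.
Transmission budget = 0.871 − 0.295652 = 0.575348 μs.
R ≥ L / t_tx = 33600 bits / 5.75348e-07 s = 58.40 Gbps.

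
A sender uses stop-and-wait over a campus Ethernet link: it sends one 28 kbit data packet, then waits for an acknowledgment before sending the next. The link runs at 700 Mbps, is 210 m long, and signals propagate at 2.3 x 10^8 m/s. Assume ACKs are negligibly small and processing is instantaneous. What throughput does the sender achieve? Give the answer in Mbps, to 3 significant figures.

t_tx = L/R = 28000/700000000 = 4e-05 s.
t_prop = 210/2.3e+08 = 9.13043e-07 s; RTT = 1.82609e-06 s.
Cycle = t_tx + RTT = 4.18261e-05 s.
Throughput = L / cycle = 28000 / 4.18261e-05 = 669 Mbps.

669 Mbps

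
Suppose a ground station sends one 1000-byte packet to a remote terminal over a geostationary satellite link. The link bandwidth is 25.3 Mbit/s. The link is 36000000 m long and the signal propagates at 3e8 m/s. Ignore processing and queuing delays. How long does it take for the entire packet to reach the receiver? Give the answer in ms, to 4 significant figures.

120.3 ms

L = 1000 × 8 = 8000 bits.
Transmission delay = L/R = 8000 / 25300000 = 0.316206 ms.
Propagation delay = d/s = 36000000 m / 300000000 m/s = 120 ms.
Total = 120.3 ms.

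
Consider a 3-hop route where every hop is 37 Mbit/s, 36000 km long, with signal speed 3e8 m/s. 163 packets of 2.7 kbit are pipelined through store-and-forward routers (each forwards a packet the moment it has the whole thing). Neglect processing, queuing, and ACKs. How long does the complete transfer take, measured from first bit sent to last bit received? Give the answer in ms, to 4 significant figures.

Per-hop transmission t_tx = L/R = 2700/37000000 = 0.072973 ms.
Per-hop propagation t_prop = 36000000/300000000 = 120 ms.
Pipeline fill: first packet needs 3·t_tx to clear all hops; remaining 162 packets each add one t_tx.
Total = (3+163-1)·t_tx + 3·t_prop = 165·0.072973 + 3·120 = 372.0 ms.

372.0 ms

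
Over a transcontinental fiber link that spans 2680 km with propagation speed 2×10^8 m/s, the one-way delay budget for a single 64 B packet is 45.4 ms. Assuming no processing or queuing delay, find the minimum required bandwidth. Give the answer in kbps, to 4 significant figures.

16.00 kbps

L = 512 bits.
Propagation delay = 2680000 / 200000000 = 13.4 ms.
Transmission budget = 45.4 − 13.4 = 32 ms.
R ≥ L / t_tx = 512 bits / 0.032 s = 16.00 kbps.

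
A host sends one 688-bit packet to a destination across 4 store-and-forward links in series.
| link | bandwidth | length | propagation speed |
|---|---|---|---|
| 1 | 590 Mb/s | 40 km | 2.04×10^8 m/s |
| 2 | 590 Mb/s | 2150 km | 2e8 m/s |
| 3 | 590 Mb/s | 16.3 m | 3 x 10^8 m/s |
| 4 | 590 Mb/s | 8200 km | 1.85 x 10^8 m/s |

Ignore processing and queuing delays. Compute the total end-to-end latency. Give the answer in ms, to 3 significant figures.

55.3 ms

Transmission delay per hop = L/R = 688/590000000 = 0.0011661 ms; 4 hops → 0.00466441 ms.
Propagation delays (d/s per hop): 0.196078, 10.75, 5.43333e-05, 44.3243 ms; sum = 55.2705 ms.
End-to-end = 55.3 ms.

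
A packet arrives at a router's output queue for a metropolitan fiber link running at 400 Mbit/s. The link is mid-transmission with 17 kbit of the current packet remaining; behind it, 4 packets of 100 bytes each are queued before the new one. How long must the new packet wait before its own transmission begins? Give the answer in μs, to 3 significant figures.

50.5 μs

Each queued packet: L/R = 800/400000000 = 2 μs.
4 queued → 8 μs.
Plus remaining 17000 bits of current packet: 42.5 μs.
Queuing delay = 50.5 μs.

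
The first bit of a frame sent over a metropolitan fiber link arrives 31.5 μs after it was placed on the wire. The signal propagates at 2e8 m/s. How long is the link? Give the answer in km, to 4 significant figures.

d = s × t_prop = 200000000 × 3.15e-05 = 6.300 km.

6.300 km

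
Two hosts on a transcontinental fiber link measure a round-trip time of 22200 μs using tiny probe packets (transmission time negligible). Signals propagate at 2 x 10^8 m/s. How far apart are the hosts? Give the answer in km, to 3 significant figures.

One-way propagation = RTT/2 = 11100 μs.
d = s × t = 200000000 × 0.0111 = 2220 km.

2220 km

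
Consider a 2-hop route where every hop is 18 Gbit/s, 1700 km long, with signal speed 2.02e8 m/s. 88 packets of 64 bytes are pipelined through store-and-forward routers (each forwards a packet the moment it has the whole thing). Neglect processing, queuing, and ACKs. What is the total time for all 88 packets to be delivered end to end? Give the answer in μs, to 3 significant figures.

16800 μs

Per-hop transmission t_tx = L/R = 512/18000000000 = 0.0284444 μs.
Per-hop propagation t_prop = 1700000/202000000 = 8415.84 μs.
Pipeline fill: first packet needs 2·t_tx to clear all hops; remaining 87 packets each add one t_tx.
Total = (2+88-1)·t_tx + 2·t_prop = 89·0.0284444 + 2·8415.84 = 16800 μs.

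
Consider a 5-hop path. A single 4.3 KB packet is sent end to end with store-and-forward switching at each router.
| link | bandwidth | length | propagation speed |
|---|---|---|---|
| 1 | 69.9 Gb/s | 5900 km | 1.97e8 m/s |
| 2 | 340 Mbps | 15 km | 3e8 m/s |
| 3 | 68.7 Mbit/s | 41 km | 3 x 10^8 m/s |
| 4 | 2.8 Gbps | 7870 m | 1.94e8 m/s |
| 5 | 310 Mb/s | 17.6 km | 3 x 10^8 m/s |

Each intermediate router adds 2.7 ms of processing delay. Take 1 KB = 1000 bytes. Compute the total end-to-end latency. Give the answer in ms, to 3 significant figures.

41.8 ms

L = 34400 bits.
Transmission delays (L/R per hop): 0.000492132, 0.101176, 0.500728, 0.0122857, 0.110968 ms; sum = 0.72565 ms.
Propagation delays (d/s per hop): 29.9492, 0.05, 0.136667, 0.040567, 0.0586667 ms; sum = 30.2351 ms.
Processing at 4 router(s): 4 × 2.7 ms = 10.8 ms.
End-to-end = 41.8 ms.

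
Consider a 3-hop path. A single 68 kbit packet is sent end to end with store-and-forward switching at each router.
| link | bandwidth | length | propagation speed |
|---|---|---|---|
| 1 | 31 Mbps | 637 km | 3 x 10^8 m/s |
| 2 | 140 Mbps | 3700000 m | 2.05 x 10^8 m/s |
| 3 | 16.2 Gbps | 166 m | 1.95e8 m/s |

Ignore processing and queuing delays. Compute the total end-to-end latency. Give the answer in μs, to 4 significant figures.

22860 μs

L = 68000 bits.
Transmission delays (L/R per hop): 2193.55, 485.714, 4.19753 μs; sum = 2683.46 μs.
Propagation delays (d/s per hop): 2123.33, 18048.8, 0.851282 μs; sum = 20173 μs.
End-to-end = 22860 μs.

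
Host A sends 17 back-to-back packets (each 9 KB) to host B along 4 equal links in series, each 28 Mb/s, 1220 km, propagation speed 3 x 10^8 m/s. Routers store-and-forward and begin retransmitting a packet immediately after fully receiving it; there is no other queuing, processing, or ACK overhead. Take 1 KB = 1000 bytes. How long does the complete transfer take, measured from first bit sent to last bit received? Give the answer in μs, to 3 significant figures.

Per-hop transmission t_tx = L/R = 72000/28000000 = 2571.43 μs.
Per-hop propagation t_prop = 1220000/300000000 = 4066.67 μs.
Pipeline fill: first packet needs 4·t_tx to clear all hops; remaining 16 packets each add one t_tx.
Total = (4+17-1)·t_tx + 4·t_prop = 20·2571.43 + 4·4066.67 = 67700 μs.

67700 μs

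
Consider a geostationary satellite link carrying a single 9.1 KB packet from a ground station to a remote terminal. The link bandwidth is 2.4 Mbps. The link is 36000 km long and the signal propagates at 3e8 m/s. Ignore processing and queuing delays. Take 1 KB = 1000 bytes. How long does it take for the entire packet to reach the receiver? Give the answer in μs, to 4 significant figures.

150300 μs

L = 72800 bits.
Transmission delay = L/R = 72800 / 2400000 = 30333.3 μs.
Propagation delay = d/s = 36000000 m / 300000000 m/s = 120000 μs.
Total = 150300 μs.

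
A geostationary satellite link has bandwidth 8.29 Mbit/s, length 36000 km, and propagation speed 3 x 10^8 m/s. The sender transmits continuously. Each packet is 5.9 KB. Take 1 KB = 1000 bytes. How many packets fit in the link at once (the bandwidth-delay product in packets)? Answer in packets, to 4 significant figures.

21.08 packets

Propagation delay = 36000000 / 300000000 = 0.12 s.
BDP = R × t_prop = 8.29e+06 × 0.12 = 994800 bits.
In packets of 47200 bits: 21.08 packets.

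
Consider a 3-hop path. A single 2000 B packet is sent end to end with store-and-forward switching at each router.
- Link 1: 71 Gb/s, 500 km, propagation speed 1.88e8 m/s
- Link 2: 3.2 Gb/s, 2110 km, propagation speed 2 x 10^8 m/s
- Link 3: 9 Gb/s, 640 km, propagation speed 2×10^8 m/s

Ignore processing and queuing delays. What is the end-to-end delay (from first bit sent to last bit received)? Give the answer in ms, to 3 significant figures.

16.4 ms

L = 2000 × 8 = 16000 bits.
Transmission delays (L/R per hop): 0.000225352, 0.005, 0.00177778 ms; sum = 0.00700313 ms.
Propagation delays (d/s per hop): 2.65957, 10.55, 3.2 ms; sum = 16.4096 ms.
End-to-end = 16.4 ms.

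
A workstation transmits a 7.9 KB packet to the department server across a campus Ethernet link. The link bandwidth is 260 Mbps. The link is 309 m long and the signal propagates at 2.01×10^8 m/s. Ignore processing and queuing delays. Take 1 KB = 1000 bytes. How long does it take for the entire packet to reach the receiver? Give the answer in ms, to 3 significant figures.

L = 63200 bits.
Transmission delay = L/R = 63200 / 260000000 = 0.243077 ms.
Propagation delay = d/s = 309 m / 2.01e+08 m/s = 0.00153731 ms.
Total = 0.245 ms.

0.245 ms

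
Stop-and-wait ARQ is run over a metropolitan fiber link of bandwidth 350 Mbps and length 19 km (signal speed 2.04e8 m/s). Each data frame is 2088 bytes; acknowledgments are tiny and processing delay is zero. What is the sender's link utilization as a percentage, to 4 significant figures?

20.40 %

t_tx = L/R = 16704/350000000 = 4.77257e-05 s.
t_prop = 19000/204000000 = 9.31373e-05 s; RTT = 0.000186275 s.
Cycle = t_tx + RTT = 0.000234 s.
Utilization = t_tx / cycle = 4.77257e-05/0.000234 = 20.40 %.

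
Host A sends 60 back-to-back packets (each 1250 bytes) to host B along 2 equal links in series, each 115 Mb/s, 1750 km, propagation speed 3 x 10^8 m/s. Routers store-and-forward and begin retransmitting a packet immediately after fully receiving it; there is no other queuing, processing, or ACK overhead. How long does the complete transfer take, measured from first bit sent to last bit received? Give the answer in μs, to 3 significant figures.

Per-hop transmission t_tx = L/R = 10000/115000000 = 86.9565 μs.
Per-hop propagation t_prop = 1750000/300000000 = 5833.33 μs.
Pipeline fill: first packet needs 2·t_tx to clear all hops; remaining 59 packets each add one t_tx.
Total = (2+60-1)·t_tx + 2·t_prop = 61·86.9565 + 2·5833.33 = 17000 μs.

17000 μs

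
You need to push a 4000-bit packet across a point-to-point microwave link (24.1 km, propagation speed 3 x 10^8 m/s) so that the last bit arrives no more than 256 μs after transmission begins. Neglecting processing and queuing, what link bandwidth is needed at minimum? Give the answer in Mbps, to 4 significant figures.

Propagation delay = 24100 / 300000000 = 80.3333 μs.
Transmission budget = 256 − 80.3333 = 175.667 μs.
R ≥ L / t_tx = 4000 bits / 0.000175667 s = 22.77 Mbps.

22.77 Mbps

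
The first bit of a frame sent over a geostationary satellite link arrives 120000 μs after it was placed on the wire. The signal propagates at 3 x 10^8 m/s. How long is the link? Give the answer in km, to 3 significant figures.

36000 km

d = s × t_prop = 300000000 × 0.12 = 36000 km.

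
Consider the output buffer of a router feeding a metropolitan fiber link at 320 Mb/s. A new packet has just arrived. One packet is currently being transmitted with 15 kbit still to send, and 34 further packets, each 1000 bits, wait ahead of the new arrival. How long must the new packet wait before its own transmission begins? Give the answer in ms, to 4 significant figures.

Each queued packet: L/R = 1000/320000000 = 0.003125 ms.
34 queued → 0.10625 ms.
Plus remaining 15000 bits of current packet: 0.046875 ms.
Queuing delay = 0.1531 ms.

0.1531 ms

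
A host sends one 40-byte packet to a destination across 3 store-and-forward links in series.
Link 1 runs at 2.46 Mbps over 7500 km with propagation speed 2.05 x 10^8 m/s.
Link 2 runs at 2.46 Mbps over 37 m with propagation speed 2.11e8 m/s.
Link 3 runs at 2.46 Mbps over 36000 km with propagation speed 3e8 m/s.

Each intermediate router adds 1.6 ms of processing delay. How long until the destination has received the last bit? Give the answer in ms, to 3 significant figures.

L = 40 × 8 = 320 bits.
Transmission delay per hop = L/R = 320/2460000 = 0.130081 ms; 3 hops → 0.390244 ms.
Propagation delays (d/s per hop): 36.5854, 0.000175355, 120 ms; sum = 156.586 ms.
Processing at 2 router(s): 2 × 1.6 ms = 3.2 ms.
End-to-end = 160 ms.

160 ms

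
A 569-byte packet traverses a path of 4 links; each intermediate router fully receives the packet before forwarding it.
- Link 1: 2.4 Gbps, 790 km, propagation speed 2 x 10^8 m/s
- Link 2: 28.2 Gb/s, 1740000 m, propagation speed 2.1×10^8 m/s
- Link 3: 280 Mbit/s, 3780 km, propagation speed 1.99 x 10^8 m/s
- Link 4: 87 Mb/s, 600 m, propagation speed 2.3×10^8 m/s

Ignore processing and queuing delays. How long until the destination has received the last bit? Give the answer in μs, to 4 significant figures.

L = 569 × 8 = 4552 bits.
Transmission delays (L/R per hop): 1.89667, 0.161418, 16.2571, 52.3218 μs; sum = 70.6371 μs.
Propagation delays (d/s per hop): 3950, 8285.71, 18995, 2.6087 μs; sum = 31233.3 μs.
End-to-end = 31300 μs.

31300 μs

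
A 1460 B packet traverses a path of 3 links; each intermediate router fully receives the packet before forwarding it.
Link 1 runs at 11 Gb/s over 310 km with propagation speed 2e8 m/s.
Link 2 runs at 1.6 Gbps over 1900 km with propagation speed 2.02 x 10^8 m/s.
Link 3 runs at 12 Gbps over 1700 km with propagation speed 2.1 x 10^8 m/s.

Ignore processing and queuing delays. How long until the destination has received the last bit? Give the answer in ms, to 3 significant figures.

L = 1460 × 8 = 11680 bits.
Transmission delays (L/R per hop): 0.00106182, 0.0073, 0.000973333 ms; sum = 0.00933515 ms.
Propagation delays (d/s per hop): 1.55, 9.40594, 8.09524 ms; sum = 19.0512 ms.
End-to-end = 19.1 ms.

19.1 ms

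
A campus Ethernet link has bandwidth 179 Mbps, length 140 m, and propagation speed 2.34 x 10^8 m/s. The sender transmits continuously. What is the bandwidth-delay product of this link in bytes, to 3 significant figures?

Propagation delay = 140 / 234000000 = 5.98291e-07 s.
BDP = R × t_prop = 179000000 × 5.98291e-07 = 107.094 bits.
In bytes: 107.094/8 = 13.4 bytes.

13.4 bytes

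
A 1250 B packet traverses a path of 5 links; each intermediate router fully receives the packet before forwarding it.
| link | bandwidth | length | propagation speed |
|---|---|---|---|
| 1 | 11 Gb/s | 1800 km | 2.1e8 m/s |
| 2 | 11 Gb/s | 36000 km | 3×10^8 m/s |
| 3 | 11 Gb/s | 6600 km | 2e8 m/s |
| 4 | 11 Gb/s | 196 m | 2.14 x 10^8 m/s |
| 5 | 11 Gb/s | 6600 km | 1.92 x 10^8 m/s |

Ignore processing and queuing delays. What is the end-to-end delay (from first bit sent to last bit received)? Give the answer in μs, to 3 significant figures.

L = 1250 × 8 = 10000 bits.
Transmission delay per hop = L/R = 10000/11000000000 = 0.909091 μs; 5 hops → 4.54545 μs.
Propagation delays (d/s per hop): 8571.43, 120000, 33000, 0.915888, 34375 μs; sum = 195947 μs.
End-to-end = 196000 μs.

196000 μs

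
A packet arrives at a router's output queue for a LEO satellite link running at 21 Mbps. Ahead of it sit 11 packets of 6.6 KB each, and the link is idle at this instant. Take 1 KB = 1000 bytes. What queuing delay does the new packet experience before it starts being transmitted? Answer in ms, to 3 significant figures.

Each queued packet: L/R = 52800/21000000 = 2.51429 ms.
11 queued → 27.6571 ms.
Queuing delay = 27.7 ms.

27.7 ms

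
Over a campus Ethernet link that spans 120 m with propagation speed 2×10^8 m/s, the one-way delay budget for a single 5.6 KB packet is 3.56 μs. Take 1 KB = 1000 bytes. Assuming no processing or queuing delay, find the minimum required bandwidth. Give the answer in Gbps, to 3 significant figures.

L = 44800 bits.
Propagation delay = 120 / 200000000 = 0.6 μs.
Transmission budget = 3.56 − 0.6 = 2.96 μs.
R ≥ L / t_tx = 44800 bits / 2.96e-06 s = 15.1 Gbps.

15.1 Gbps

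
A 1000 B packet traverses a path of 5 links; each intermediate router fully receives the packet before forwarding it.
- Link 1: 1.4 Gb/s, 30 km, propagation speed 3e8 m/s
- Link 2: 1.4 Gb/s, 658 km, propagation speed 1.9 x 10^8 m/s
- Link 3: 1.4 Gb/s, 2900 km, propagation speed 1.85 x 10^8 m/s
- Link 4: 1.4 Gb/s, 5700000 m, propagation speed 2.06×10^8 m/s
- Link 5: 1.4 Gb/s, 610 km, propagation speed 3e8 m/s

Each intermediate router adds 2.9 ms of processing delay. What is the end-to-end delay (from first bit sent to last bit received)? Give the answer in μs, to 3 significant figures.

60600 μs

L = 1000 × 8 = 8000 bits.
Transmission delay per hop = L/R = 8000/1400000000 = 5.71429 μs; 5 hops → 28.5714 μs.
Propagation delays (d/s per hop): 100, 3463.16, 15675.7, 27669.9, 2033.33 μs; sum = 48942.1 μs.
Processing at 4 router(s): 4 × 2.9 ms = 11600 μs.
End-to-end = 60600 μs.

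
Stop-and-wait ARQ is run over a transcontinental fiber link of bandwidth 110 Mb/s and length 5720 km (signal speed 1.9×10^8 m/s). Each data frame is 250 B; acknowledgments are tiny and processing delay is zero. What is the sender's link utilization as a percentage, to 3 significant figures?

0.0302 %

t_tx = L/R = 2000/110000000 = 1.81818e-05 s.
t_prop = 5720000/190000000 = 0.0301053 s; RTT = 0.0602105 s.
Cycle = t_tx + RTT = 0.0602287 s.
Utilization = t_tx / cycle = 1.81818e-05/0.0602287 = 0.0302 %.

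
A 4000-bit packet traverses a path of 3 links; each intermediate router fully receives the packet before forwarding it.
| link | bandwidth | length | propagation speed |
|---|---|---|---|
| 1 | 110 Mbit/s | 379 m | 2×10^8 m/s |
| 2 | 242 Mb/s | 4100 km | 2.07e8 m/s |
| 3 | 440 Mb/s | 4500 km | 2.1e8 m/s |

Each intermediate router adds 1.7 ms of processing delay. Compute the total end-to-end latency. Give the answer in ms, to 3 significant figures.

Transmission delays (L/R per hop): 0.0363636, 0.0165289, 0.00909091 ms; sum = 0.0619835 ms.
Propagation delays (d/s per hop): 0.001895, 19.8068, 21.4286 ms; sum = 41.2372 ms.
Processing at 2 router(s): 2 × 1.7 ms = 3.4 ms.
End-to-end = 44.7 ms.

44.7 ms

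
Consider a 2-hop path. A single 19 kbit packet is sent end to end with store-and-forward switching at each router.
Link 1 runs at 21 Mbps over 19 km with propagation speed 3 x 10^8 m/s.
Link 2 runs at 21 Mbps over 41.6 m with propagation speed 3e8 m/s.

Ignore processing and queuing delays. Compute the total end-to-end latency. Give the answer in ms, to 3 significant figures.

L = 19000 bits.
Transmission delay per hop = L/R = 19000/21000000 = 0.904762 ms; 2 hops → 1.80952 ms.
Propagation delays (d/s per hop): 0.0633333, 0.000138667 ms; sum = 0.063472 ms.
End-to-end = 1.87 ms.

1.87 ms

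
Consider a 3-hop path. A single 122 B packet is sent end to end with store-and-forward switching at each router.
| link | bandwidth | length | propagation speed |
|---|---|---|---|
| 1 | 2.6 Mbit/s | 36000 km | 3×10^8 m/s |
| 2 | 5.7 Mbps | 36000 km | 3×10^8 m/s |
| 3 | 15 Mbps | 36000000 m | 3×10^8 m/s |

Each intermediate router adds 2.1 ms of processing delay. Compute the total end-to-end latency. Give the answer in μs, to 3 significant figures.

L = 122 × 8 = 976 bits.
Transmission delays (L/R per hop): 375.385, 171.228, 65.0667 μs; sum = 611.679 μs.
Propagation delays (d/s per hop): 120000, 120000, 120000 μs; sum = 360000 μs.
Processing at 2 router(s): 2 × 2.1 ms = 4200 μs.
End-to-end = 365000 μs.

365000 μs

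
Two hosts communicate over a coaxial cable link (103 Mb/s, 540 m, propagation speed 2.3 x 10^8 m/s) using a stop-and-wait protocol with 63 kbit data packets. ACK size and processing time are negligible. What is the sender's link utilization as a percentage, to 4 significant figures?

t_tx = L/R = 63000/103000000 = 0.00061165 s.
t_prop = 540/2.3e+08 = 2.34783e-06 s; RTT = 4.69565e-06 s.
Cycle = t_tx + RTT = 0.000616346 s.
Utilization = t_tx / cycle = 0.00061165/0.000616346 = 99.24 %.

99.24 %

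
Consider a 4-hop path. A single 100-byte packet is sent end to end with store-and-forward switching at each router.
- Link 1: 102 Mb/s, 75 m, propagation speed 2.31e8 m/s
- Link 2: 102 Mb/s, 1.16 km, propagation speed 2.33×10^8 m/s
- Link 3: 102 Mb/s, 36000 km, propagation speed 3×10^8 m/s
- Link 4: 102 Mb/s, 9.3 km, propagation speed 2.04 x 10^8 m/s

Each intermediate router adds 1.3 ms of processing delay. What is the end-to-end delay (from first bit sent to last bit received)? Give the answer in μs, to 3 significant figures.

L = 100 × 8 = 800 bits.
Transmission delay per hop = L/R = 800/102000000 = 7.84314 μs; 4 hops → 31.3725 μs.
Propagation delays (d/s per hop): 0.324675, 4.97854, 120000, 45.5882 μs; sum = 120051 μs.
Processing at 3 router(s): 3 × 1.3 ms = 3900 μs.
End-to-end = 124000 μs.

124000 μs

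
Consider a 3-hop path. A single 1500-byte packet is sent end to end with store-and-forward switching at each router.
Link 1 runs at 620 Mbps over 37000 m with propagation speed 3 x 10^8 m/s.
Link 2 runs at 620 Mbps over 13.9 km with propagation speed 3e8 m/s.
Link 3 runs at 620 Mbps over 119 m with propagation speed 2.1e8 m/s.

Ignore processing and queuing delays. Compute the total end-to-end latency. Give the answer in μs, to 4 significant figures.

L = 1500 × 8 = 12000 bits.
Transmission delay per hop = L/R = 12000/620000000 = 19.3548 μs; 3 hops → 58.0645 μs.
Propagation delays (d/s per hop): 123.333, 46.3333, 0.566667 μs; sum = 170.233 μs.
End-to-end = 228.3 μs.

228.3 μs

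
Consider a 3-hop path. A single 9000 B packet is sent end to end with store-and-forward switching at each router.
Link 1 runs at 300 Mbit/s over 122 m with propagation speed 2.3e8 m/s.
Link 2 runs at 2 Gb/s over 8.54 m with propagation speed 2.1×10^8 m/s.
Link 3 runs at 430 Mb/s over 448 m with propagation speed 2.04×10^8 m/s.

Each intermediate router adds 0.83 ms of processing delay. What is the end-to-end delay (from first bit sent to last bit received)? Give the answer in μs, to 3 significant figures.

L = 9000 × 8 = 72000 bits.
Transmission delays (L/R per hop): 240, 36, 167.442 μs; sum = 443.442 μs.
Propagation delays (d/s per hop): 0.530435, 0.0406667, 2.19608 μs; sum = 2.76718 μs.
Processing at 2 router(s): 2 × 0.83 ms = 1660 μs.
End-to-end = 2110 μs.

2110 μs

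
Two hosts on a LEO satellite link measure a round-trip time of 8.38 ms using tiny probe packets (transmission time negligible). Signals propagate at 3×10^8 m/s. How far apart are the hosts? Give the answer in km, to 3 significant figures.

1260 km

One-way propagation = RTT/2 = 4.19 ms.
d = s × t = 300000000 × 0.00419 = 1260 km.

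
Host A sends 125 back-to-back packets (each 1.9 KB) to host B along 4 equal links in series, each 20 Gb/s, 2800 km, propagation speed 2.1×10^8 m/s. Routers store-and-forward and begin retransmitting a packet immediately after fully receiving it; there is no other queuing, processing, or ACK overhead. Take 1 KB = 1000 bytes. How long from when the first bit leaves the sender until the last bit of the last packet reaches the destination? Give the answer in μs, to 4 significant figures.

53430 μs

Per-hop transmission t_tx = L/R = 15200/20000000000 = 0.76 μs.
Per-hop propagation t_prop = 2800000/210000000 = 13333.3 μs.
Pipeline fill: first packet needs 4·t_tx to clear all hops; remaining 124 packets each add one t_tx.
Total = (4+125-1)·t_tx + 4·t_prop = 128·0.76 + 4·13333.3 = 53430 μs.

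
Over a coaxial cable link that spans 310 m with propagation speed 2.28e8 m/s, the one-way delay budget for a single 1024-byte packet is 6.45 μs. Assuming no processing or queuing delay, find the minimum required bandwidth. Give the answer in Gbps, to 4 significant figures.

L = 8192 bits.
Propagation delay = 310 / 2.28e+08 = 1.35965 μs.
Transmission budget = 6.45 − 1.35965 = 5.09035 μs.
R ≥ L / t_tx = 8192 bits / 5.09035e-06 s = 1.609 Gbps.

1.609 Gbps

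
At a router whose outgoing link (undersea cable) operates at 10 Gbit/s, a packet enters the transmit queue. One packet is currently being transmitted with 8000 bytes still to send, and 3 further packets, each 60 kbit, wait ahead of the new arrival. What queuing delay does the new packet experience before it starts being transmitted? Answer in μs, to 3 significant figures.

24.4 μs

Each queued packet: L/R = 60000/10000000000 = 6 μs.
3 queued → 18 μs.
Plus remaining 64000 bits of current packet: 6.4 μs.
Queuing delay = 24.4 μs.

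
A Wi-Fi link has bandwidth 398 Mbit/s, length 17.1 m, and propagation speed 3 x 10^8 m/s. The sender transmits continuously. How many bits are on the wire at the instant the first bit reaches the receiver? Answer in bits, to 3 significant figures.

22.7 bits

Propagation delay = 17.1 / 300000000 = 5.7e-08 s.
BDP = R × t_prop = 398000000 × 5.7e-08 = 22.686 bits.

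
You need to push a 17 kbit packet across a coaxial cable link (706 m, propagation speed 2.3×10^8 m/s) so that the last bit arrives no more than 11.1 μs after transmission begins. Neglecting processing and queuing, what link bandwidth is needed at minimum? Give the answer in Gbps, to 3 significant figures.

Propagation delay = 706 / 2.3e+08 = 3.06957 μs.
Transmission budget = 11.1 − 3.06957 = 8.03043 μs.
R ≥ L / t_tx = 17000 bits / 8.03043e-06 s = 2.12 Gbps.

2.12 Gbps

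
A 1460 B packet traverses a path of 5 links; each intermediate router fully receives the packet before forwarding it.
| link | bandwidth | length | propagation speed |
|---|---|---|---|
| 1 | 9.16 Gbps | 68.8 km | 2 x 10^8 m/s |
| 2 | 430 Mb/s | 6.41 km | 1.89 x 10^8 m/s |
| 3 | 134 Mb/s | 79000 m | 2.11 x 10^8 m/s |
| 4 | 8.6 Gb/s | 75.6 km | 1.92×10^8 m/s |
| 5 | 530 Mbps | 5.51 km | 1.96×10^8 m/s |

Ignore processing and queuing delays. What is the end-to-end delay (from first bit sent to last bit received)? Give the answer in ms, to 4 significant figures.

L = 1460 × 8 = 11680 bits.
Transmission delays (L/R per hop): 0.00127511, 0.0271628, 0.0871642, 0.00135814, 0.0220377 ms; sum = 0.138998 ms.
Propagation delays (d/s per hop): 0.344, 0.0339153, 0.374408, 0.39375, 0.0281122 ms; sum = 1.17419 ms.
End-to-end = 1.313 ms.

1.313 ms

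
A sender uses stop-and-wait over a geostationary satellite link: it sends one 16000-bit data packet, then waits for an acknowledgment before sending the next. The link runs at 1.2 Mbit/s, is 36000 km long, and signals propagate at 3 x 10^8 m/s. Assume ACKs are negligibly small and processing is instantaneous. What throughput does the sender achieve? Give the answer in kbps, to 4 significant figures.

63.16 kbps

t_tx = L/R = 16000/1200000 = 0.0133333 s.
t_prop = 36000000/300000000 = 0.12 s; RTT = 0.24 s.
Cycle = t_tx + RTT = 0.253333 s.
Throughput = L / cycle = 16000 / 0.253333 = 63.16 kbps.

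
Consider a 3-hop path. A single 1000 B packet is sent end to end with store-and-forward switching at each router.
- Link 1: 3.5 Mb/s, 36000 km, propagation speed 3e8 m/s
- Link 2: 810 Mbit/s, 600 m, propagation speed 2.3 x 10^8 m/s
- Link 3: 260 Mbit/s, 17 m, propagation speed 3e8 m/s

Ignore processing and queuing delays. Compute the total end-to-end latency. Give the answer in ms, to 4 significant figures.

122.3 ms

L = 1000 × 8 = 8000 bits.
Transmission delays (L/R per hop): 2.28571, 0.00987654, 0.0307692 ms; sum = 2.32636 ms.
Propagation delays (d/s per hop): 120, 0.0026087, 5.66667e-05 ms; sum = 120.003 ms.
End-to-end = 122.3 ms.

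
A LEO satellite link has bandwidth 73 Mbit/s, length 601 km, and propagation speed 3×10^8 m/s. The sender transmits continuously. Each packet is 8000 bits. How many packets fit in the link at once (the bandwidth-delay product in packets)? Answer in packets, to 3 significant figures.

Propagation delay = 601000 / 300000000 = 0.00200333 s.
BDP = R × t_prop = 73000000 × 0.00200333 = 146243 bits.
In packets of 8000 bits: 18.3 packets.

18.3 packets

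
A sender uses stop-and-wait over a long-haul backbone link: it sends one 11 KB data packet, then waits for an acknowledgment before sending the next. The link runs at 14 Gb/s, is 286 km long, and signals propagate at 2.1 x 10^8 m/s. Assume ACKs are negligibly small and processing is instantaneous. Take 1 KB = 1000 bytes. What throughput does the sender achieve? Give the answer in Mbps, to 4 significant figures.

t_tx = L/R = 88000/14000000000 = 6.28571e-06 s.
t_prop = 286000/210000000 = 0.0013619 s; RTT = 0.00272381 s.
Cycle = t_tx + RTT = 0.0027301 s.
Throughput = L / cycle = 88000 / 0.0027301 = 32.23 Mbps.

32.23 Mbps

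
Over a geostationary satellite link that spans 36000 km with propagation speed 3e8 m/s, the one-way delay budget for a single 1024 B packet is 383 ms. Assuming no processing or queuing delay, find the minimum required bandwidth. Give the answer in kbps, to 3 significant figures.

31.1 kbps

L = 8192 bits.
Propagation delay = 36000000 / 300000000 = 120 ms.
Transmission budget = 383 − 120 = 263 ms.
R ≥ L / t_tx = 8192 bits / 0.263 s = 31.1 kbps.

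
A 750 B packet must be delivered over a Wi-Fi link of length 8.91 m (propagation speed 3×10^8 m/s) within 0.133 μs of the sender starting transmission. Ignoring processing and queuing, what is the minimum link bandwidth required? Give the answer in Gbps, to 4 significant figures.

L = 6000 bits.
Propagation delay = 8.91 / 300000000 = 0.0297 μs.
Transmission budget = 0.133 − 0.0297 = 0.1033 μs.
R ≥ L / t_tx = 6000 bits / 1.033e-07 s = 58.08 Gbps.

58.08 Gbps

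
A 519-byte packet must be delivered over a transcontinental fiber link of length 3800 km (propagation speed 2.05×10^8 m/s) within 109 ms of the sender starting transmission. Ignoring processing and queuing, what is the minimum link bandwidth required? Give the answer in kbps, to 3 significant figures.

45.9 kbps

L = 4152 bits.
Propagation delay = 3800000 / 2.05e+08 = 18.5366 ms.
Transmission budget = 109 − 18.5366 = 90.4634 ms.
R ≥ L / t_tx = 4152 bits / 0.0904634 s = 45.9 kbps.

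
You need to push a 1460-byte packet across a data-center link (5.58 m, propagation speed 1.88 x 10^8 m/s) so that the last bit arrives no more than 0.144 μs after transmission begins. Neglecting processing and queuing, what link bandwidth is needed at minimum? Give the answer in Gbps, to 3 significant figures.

102 Gbps

L = 11680 bits.
Propagation delay = 5.58 / 188000000 = 0.0296809 μs.
Transmission budget = 0.144 − 0.0296809 = 0.114319 μs.
R ≥ L / t_tx = 11680 bits / 1.14319e-07 s = 102 Gbps.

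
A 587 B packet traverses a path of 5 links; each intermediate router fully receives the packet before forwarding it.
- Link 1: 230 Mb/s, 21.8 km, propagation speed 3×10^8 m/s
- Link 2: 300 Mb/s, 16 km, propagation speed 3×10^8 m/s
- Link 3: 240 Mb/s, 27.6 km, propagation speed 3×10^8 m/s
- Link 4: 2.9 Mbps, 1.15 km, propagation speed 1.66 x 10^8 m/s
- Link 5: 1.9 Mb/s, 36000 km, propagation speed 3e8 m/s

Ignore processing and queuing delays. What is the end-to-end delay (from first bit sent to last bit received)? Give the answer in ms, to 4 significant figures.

124.4 ms

L = 587 × 8 = 4696 bits.
Transmission delays (L/R per hop): 0.0204174, 0.0156533, 0.0195667, 1.61931, 2.47158 ms; sum = 4.14653 ms.
Propagation delays (d/s per hop): 0.0726667, 0.0533333, 0.092, 0.00692771, 120 ms; sum = 120.225 ms.
End-to-end = 124.4 ms.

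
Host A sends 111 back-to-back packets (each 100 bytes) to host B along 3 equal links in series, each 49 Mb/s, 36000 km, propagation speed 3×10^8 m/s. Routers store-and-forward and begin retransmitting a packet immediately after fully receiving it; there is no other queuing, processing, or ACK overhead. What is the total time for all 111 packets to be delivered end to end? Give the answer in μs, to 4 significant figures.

361800 μs

Per-hop transmission t_tx = L/R = 800/49000000 = 16.3265 μs.
Per-hop propagation t_prop = 36000000/300000000 = 120000 μs.
Pipeline fill: first packet needs 3·t_tx to clear all hops; remaining 110 packets each add one t_tx.
Total = (3+111-1)·t_tx + 3·t_prop = 113·16.3265 + 3·120000 = 361800 μs.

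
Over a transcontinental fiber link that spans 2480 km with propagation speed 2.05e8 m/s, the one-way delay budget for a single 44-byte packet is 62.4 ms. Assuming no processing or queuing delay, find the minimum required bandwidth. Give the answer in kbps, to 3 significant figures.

L = 352 bits.
Propagation delay = 2480000 / 2.05e+08 = 12.0976 ms.
Transmission budget = 62.4 − 12.0976 = 50.3024 ms.
R ≥ L / t_tx = 352 bits / 0.0503024 s = 7.00 kbps.

7.00 kbps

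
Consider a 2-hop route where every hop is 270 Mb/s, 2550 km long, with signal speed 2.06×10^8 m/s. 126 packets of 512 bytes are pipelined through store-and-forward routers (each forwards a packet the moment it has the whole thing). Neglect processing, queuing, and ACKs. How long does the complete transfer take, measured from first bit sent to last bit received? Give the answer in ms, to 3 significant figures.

26.7 ms

Per-hop transmission t_tx = L/R = 4096/270000000 = 0.0151704 ms.
Per-hop propagation t_prop = 2550000/206000000 = 12.3786 ms.
Pipeline fill: first packet needs 2·t_tx to clear all hops; remaining 125 packets each add one t_tx.
Total = (2+126-1)·t_tx + 2·t_prop = 127·0.0151704 + 2·12.3786 = 26.7 ms.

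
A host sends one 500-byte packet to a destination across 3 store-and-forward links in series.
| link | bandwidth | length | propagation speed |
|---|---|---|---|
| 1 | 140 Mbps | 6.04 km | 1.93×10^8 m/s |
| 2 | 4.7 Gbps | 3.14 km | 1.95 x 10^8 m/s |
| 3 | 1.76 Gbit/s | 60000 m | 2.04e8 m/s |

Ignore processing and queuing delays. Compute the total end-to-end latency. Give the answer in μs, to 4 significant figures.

L = 500 × 8 = 4000 bits.
Transmission delays (L/R per hop): 28.5714, 0.851064, 2.27273 μs; sum = 31.6952 μs.
Propagation delays (d/s per hop): 31.2953, 16.1026, 294.118 μs; sum = 341.516 μs.
End-to-end = 373.2 μs.

373.2 μs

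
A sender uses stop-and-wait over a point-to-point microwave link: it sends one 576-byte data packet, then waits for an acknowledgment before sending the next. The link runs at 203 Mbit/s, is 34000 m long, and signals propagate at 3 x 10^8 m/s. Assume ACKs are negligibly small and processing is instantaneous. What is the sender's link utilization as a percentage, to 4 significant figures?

t_tx = L/R = 4608/203000000 = 2.26995e-05 s.
t_prop = 34000/300000000 = 0.000113333 s; RTT = 0.000226667 s.
Cycle = t_tx + RTT = 0.000249366 s.
Utilization = t_tx / cycle = 2.26995e-05/0.000249366 = 9.103 %.

9.103 %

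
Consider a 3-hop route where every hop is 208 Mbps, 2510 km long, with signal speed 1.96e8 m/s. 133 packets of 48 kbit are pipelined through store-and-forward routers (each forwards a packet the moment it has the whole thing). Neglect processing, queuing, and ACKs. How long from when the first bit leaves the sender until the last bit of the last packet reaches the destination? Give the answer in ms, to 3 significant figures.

69.6 ms

Per-hop transmission t_tx = L/R = 48000/208000000 = 0.230769 ms.
Per-hop propagation t_prop = 2510000/196000000 = 12.8061 ms.
Pipeline fill: first packet needs 3·t_tx to clear all hops; remaining 132 packets each add one t_tx.
Total = (3+133-1)·t_tx + 3·t_prop = 135·0.230769 + 3·12.8061 = 69.6 ms.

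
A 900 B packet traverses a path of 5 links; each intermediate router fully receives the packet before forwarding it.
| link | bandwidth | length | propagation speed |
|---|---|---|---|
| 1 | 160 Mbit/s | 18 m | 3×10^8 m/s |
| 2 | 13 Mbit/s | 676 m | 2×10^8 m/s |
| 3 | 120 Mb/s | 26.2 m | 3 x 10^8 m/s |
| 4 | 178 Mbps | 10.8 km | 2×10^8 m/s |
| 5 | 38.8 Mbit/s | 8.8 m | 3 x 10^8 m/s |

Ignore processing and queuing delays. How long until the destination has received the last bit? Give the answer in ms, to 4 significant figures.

0.9424 ms

L = 900 × 8 = 7200 bits.
Transmission delays (L/R per hop): 0.045, 0.553846, 0.06, 0.0404494, 0.185567 ms; sum = 0.884863 ms.
Propagation delays (d/s per hop): 6e-05, 0.00338, 8.73333e-05, 0.054, 2.93333e-05 ms; sum = 0.0575567 ms.
End-to-end = 0.9424 ms.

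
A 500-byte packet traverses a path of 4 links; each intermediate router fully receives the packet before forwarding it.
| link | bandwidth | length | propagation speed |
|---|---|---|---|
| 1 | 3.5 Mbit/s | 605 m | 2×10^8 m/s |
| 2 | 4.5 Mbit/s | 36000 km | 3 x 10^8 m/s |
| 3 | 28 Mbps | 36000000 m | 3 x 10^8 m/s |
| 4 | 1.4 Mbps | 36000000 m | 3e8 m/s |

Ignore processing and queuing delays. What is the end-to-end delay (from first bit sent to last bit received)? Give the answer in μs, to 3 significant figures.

365000 μs

L = 500 × 8 = 4000 bits.
Transmission delays (L/R per hop): 1142.86, 888.889, 142.857, 2857.14 μs; sum = 5031.75 μs.
Propagation delays (d/s per hop): 3.025, 120000, 120000, 120000 μs; sum = 360003 μs.
End-to-end = 365000 μs.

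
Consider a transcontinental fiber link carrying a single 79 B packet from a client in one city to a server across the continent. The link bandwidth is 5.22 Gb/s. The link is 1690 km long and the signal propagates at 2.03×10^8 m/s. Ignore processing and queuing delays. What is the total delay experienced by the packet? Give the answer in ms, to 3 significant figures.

8.33 ms

L = 79 × 8 = 632 bits.
Transmission delay = L/R = 632 / 5220000000 = 0.000121073 ms.
Propagation delay = d/s = 1690000 m / 2.03e+08 m/s = 8.32512 ms.
Total = 8.33 ms.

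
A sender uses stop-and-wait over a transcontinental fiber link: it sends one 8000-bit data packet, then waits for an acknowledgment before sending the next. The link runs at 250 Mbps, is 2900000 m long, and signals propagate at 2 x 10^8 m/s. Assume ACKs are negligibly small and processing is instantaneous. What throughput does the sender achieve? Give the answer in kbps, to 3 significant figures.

t_tx = L/R = 8000/250000000 = 3.2e-05 s.
t_prop = 2900000/200000000 = 0.0145 s; RTT = 0.029 s.
Cycle = t_tx + RTT = 0.029032 s.
Throughput = L / cycle = 8000 / 0.029032 = 276 kbps.

276 kbps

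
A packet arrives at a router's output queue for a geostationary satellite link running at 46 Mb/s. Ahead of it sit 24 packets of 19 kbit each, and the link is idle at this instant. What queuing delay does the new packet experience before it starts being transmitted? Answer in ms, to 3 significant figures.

9.91 ms

Each queued packet: L/R = 19000/46000000 = 0.413043 ms.
24 queued → 9.91304 ms.
Queuing delay = 9.91 ms.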